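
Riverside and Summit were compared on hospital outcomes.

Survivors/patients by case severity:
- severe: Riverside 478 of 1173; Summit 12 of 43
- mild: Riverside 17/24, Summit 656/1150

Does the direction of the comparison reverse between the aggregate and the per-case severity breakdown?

Severe: Riverside 478/1173 = 40.8%, Summit 12/43 = 27.9% → Riverside
Mild: Riverside 17/24 = 70.8%, Summit 656/1150 = 57.0% → Riverside
Overall: Riverside 495/1197 = 41.4%, Summit 668/1193 = 56.0% → Summit
Riverside wins each case group but Summit wins overall — the comparison reverses. Riverside's patients skew toward severe, which has a lower base rate.

Yes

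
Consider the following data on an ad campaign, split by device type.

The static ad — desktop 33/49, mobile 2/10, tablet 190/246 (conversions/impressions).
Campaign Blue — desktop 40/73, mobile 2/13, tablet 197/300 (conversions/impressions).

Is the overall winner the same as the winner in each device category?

Yes

Desktop: the static ad 33/49 = 67.3%, Campaign Blue 40/73 = 54.8% → the static ad
Mobile: the static ad 2/10 = 20.0%, Campaign Blue 2/13 = 15.4% → the static ad
Tablet: the static ad 190/246 = 77.2%, Campaign Blue 197/300 = 65.7% → the static ad
Overall: the static ad 225/305 = 73.8%, Campaign Blue 239/386 = 61.9% → the static ad
The static ad wins overall and in every device group — no reversal.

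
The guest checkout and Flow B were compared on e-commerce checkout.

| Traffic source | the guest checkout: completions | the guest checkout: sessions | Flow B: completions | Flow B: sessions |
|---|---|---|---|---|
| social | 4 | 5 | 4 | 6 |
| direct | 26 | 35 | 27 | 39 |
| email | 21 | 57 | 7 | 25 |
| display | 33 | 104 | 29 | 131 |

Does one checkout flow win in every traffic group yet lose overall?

No

Social: the guest checkout 4/5 = 80.0%, Flow B 4/6 = 66.7% → the guest checkout
Direct: the guest checkout 26/35 = 74.3%, Flow B 27/39 = 69.2% → the guest checkout
Email: the guest checkout 21/57 = 36.8%, Flow B 7/25 = 28.0% → the guest checkout
Display: the guest checkout 33/104 = 31.7%, Flow B 29/131 = 22.1% → the guest checkout
Overall: the guest checkout 84/201 = 41.8%, Flow B 67/201 = 33.3% → the guest checkout
The guest checkout wins overall and in every traffic group — no reversal.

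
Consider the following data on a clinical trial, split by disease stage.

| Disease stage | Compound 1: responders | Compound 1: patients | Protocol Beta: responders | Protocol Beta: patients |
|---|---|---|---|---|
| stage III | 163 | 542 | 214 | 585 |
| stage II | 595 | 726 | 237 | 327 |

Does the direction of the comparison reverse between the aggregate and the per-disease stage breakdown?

Stage III: Compound 1 163/542 = 30.1%, Protocol Beta 214/585 = 36.6% → Protocol Beta
Stage II: Compound 1 595/726 = 82.0%, Protocol Beta 237/327 = 72.5% → Compound 1
Overall: Compound 1 758/1268 = 59.8%, Protocol Beta 451/912 = 49.5% → Compound 1
Neither sweeps: Compound 1 wins 1 of 2 groups, Protocol Beta wins 1. Compound 1 wins overall but not every group — no Simpson reversal.

No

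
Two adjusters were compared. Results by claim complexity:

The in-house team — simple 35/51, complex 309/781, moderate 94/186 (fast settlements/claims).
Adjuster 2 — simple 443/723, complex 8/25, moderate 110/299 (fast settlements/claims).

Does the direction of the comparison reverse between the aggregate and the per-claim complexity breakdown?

Yes

Simple: the in-house team 35/51 = 68.6%, Adjuster 2 443/723 = 61.3% → the in-house team
Complex: the in-house team 309/781 = 39.6%, Adjuster 2 8/25 = 32.0% → the in-house team
Moderate: the in-house team 94/186 = 50.5%, Adjuster 2 110/299 = 36.8% → the in-house team
Overall: the in-house team 438/1018 = 43.0%, Adjuster 2 561/1047 = 53.6% → Adjuster 2
The in-house team wins each claim group but Adjuster 2 wins overall — the comparison reverses. The in-house team's claims skew toward complex, which has a lower base rate.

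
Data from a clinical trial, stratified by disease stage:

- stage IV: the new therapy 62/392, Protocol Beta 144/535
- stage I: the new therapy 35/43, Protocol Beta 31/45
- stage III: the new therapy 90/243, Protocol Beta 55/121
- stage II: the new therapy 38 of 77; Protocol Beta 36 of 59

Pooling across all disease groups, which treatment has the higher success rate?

Stage IV: the new therapy 62/392 = 15.8%, Protocol Beta 144/535 = 26.9% → Protocol Beta
Stage I: the new therapy 35/43 = 81.4%, Protocol Beta 31/45 = 68.9% → the new therapy
Stage III: the new therapy 90/243 = 37.0%, Protocol Beta 55/121 = 45.5% → Protocol Beta
Stage II: the new therapy 38/77 = 49.4%, Protocol Beta 36/59 = 61.0% → Protocol Beta
Overall: the new therapy 225/755 = 29.8%, Protocol Beta 266/760 = 35.0% → Protocol Beta
(Neither sweeps every disease group, but Protocol Beta has the higher pooled rate.)

Protocol Beta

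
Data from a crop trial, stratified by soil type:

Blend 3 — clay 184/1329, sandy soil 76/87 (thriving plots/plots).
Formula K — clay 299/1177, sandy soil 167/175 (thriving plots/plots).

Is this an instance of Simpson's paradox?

Clay: Blend 3 184/1329 = 13.8%, Formula K 299/1177 = 25.4% → Formula K
Sandy soil: Blend 3 76/87 = 87.4%, Formula K 167/175 = 95.4% → Formula K
Overall: Blend 3 260/1416 = 18.4%, Formula K 466/1352 = 34.5% → Formula K
Formula K wins overall and in every soil group — no reversal.

No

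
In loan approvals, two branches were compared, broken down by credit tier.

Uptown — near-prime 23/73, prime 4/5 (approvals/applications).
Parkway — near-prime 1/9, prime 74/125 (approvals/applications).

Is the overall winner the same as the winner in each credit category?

No

Near-prime: Uptown 23/73 = 31.5%, Parkway 1/9 = 11.1% → Uptown
Prime: Uptown 4/5 = 80.0%, Parkway 74/125 = 59.2% → Uptown
Overall: Uptown 27/78 = 34.6%, Parkway 75/134 = 56.0% → Parkway
Uptown wins each credit group but Parkway wins overall — the comparison reverses. Uptown's applications skew toward near-prime, which has a lower base rate.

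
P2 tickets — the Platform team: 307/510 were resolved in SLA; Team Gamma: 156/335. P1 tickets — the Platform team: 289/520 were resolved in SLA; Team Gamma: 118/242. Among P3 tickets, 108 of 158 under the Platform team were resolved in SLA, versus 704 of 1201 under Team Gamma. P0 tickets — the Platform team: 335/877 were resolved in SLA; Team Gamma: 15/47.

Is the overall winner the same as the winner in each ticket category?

No

P2: the Platform team 307/510 = 60.2%, Team Gamma 156/335 = 46.6% → the Platform team
P1: the Platform team 289/520 = 55.6%, Team Gamma 118/242 = 48.8% → the Platform team
P3: the Platform team 108/158 = 68.4%, Team Gamma 704/1201 = 58.6% → the Platform team
P0: the Platform team 335/877 = 38.2%, Team Gamma 15/47 = 31.9% → the Platform team
Overall: the Platform team 1039/2065 = 50.3%, Team Gamma 993/1825 = 54.4% → Team Gamma
The Platform team wins each ticket group but Team Gamma wins overall — the comparison reverses. The Platform team's tickets skew toward P0, which has a lower base rate.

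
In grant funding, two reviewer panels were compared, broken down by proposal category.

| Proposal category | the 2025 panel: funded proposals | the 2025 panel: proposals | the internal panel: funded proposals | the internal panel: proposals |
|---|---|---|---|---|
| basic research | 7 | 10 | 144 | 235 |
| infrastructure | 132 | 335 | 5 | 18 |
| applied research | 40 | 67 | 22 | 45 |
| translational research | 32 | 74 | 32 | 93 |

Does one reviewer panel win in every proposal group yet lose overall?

Basic research: the 2025 panel 7/10 = 70.0%, the internal panel 144/235 = 61.3% → the 2025 panel
Infrastructure: the 2025 panel 132/335 = 39.4%, the internal panel 5/18 = 27.8% → the 2025 panel
Applied research: the 2025 panel 40/67 = 59.7%, the internal panel 22/45 = 48.9% → the 2025 panel
Translational research: the 2025 panel 32/74 = 43.2%, the internal panel 32/93 = 34.4% → the 2025 panel
Overall: the 2025 panel 211/486 = 43.4%, the internal panel 203/391 = 51.9% → the internal panel
The 2025 panel wins each proposal group but the internal panel wins overall — the comparison reverses. The 2025 panel's proposals skew toward infrastructure, which has a lower base rate.

Yes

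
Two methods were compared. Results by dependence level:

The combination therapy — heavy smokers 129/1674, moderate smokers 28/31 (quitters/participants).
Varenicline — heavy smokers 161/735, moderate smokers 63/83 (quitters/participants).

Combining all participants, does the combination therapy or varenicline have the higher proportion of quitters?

Heavy smokers: the combination therapy 129/1674 = 7.7%, varenicline 161/735 = 21.9% → varenicline
Moderate smokers: the combination therapy 28/31 = 90.3%, varenicline 63/83 = 75.9% → the combination therapy
Overall: the combination therapy 157/1705 = 9.2%, varenicline 224/818 = 27.4% → varenicline
(Neither sweeps every dependence group, but varenicline has the higher pooled rate.)

varenicline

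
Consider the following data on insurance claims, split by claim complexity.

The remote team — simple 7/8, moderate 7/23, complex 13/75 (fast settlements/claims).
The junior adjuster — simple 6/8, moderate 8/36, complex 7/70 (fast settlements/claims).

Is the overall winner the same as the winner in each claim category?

Simple: the remote team 7/8 = 87.5%, the junior adjuster 6/8 = 75.0% → the remote team
Moderate: the remote team 7/23 = 30.4%, the junior adjuster 8/36 = 22.2% → the remote team
Complex: the remote team 13/75 = 17.3%, the junior adjuster 7/70 = 10.0% → the remote team
Overall: the remote team 27/106 = 25.5%, the junior adjuster 21/114 = 18.4% → the remote team
The remote team wins overall and in every claim group — no reversal.

Yes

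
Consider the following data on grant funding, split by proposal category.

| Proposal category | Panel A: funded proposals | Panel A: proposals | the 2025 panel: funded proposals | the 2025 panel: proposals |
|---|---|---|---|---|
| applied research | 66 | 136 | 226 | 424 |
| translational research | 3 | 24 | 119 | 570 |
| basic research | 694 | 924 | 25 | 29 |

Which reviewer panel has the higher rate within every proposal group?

the 2025 panel

Applied research: Panel A 66/136 = 48.5%, the 2025 panel 226/424 = 53.3% → the 2025 panel
Translational research: Panel A 3/24 = 12.5%, the 2025 panel 119/570 = 20.9% → the 2025 panel
Basic research: Panel A 694/924 = 75.1%, the 2025 panel 25/29 = 86.2% → the 2025 panel
The 2025 panel has the higher rate in all 3 groups.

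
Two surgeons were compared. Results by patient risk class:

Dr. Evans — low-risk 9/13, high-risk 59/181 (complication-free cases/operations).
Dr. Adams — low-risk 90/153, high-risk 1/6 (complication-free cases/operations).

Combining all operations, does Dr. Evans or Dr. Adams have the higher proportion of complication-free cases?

Dr. Adams

Low-risk: Dr. Evans 9/13 = 69.2%, Dr. Adams 90/153 = 58.8% → Dr. Evans
High-risk: Dr. Evans 59/181 = 32.6%, Dr. Adams 1/6 = 16.7% → Dr. Evans
Overall: Dr. Evans 68/194 = 35.1%, Dr. Adams 91/159 = 57.2% → Dr. Adams
(Dr. Evans wins every patient risk group but Dr. Adams wins overall — Dr. Evans's operations skew toward the low-rate high-risk group.)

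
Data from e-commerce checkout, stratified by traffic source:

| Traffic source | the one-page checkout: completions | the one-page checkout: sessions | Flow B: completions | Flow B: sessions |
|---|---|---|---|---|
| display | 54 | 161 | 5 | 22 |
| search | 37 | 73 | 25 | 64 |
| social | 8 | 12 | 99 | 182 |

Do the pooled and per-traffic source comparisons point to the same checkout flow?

No

Display: the one-page checkout 54/161 = 33.5%, Flow B 5/22 = 22.7% → the one-page checkout
Search: the one-page checkout 37/73 = 50.7%, Flow B 25/64 = 39.1% → the one-page checkout
Social: the one-page checkout 8/12 = 66.7%, Flow B 99/182 = 54.4% → the one-page checkout
Overall: the one-page checkout 99/246 = 40.2%, Flow B 129/268 = 48.1% → Flow B
The one-page checkout wins each traffic group but Flow B wins overall — the comparison reverses. The one-page checkout's sessions skew toward display, which has a lower base rate.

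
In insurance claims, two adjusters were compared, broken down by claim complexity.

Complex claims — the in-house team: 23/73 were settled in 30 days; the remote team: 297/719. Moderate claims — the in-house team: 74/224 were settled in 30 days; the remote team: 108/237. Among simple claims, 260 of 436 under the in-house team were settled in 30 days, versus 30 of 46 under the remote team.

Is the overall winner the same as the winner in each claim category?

Complex: the in-house team 23/73 = 31.5%, the remote team 297/719 = 41.3% → the remote team
Moderate: the in-house team 74/224 = 33.0%, the remote team 108/237 = 45.6% → the remote team
Simple: the in-house team 260/436 = 59.6%, the remote team 30/46 = 65.2% → the remote team
Overall: the in-house team 357/733 = 48.7%, the remote team 435/1002 = 43.4% → the in-house team
The remote team wins each claim group but the in-house team wins overall — the comparison reverses. The remote team's claims skew toward complex, which has a lower base rate.

No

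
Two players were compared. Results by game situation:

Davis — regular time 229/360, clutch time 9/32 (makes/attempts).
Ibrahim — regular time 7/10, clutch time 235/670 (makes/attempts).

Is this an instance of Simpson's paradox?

Yes

Regular time: Davis 229/360 = 63.6%, Ibrahim 7/10 = 70.0% → Ibrahim
Clutch time: Davis 9/32 = 28.1%, Ibrahim 235/670 = 35.1% → Ibrahim
Overall: Davis 238/392 = 60.7%, Ibrahim 242/680 = 35.6% → Davis
Ibrahim wins each game group but Davis wins overall — the comparison reverses. Ibrahim's attempts skew toward clutch time, which has a lower base rate.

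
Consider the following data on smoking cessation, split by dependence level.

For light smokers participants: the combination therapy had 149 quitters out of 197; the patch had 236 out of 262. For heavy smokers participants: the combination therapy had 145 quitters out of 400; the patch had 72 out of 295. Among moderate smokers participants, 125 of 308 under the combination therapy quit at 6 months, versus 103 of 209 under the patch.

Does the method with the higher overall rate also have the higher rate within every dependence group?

No

Light smokers: the combination therapy 149/197 = 75.6%, the patch 236/262 = 90.1% → the patch
Heavy smokers: the combination therapy 145/400 = 36.2%, the patch 72/295 = 24.4% → the combination therapy
Moderate smokers: the combination therapy 125/308 = 40.6%, the patch 103/209 = 49.3% → the patch
Overall: the combination therapy 419/905 = 46.3%, the patch 411/766 = 53.7% → the patch
Neither sweeps: the combination therapy wins 1 of 3 groups, the patch wins 2. The patch wins overall but not every group — no Simpson reversal.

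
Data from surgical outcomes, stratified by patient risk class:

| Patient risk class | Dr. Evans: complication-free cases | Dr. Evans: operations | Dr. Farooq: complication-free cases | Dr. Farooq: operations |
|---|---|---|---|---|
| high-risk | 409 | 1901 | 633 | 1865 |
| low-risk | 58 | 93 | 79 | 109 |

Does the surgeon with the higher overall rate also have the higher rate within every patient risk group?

Yes

High-risk: Dr. Evans 409/1901 = 21.5%, Dr. Farooq 633/1865 = 33.9% → Dr. Farooq
Low-risk: Dr. Evans 58/93 = 62.4%, Dr. Farooq 79/109 = 72.5% → Dr. Farooq
Overall: Dr. Evans 467/1994 = 23.4%, Dr. Farooq 712/1974 = 36.1% → Dr. Farooq
Dr. Farooq wins overall and in every patient risk group — no reversal.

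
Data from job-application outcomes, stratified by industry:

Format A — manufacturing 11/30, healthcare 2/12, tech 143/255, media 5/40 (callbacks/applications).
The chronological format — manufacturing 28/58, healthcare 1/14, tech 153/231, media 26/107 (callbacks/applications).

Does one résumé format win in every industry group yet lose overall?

No

Manufacturing: Format A 11/30 = 36.7%, the chronological format 28/58 = 48.3% → the chronological format
Healthcare: Format A 2/12 = 16.7%, the chronological format 1/14 = 7.1% → Format A
Tech: Format A 143/255 = 56.1%, the chronological format 153/231 = 66.2% → the chronological format
Media: Format A 5/40 = 12.5%, the chronological format 26/107 = 24.3% → the chronological format
Overall: Format A 161/337 = 47.8%, the chronological format 208/410 = 50.7% → the chronological format
Neither sweeps: Format A wins 1 of 4 groups, the chronological format wins 3. The chronological format wins overall but not every group — no Simpson reversal.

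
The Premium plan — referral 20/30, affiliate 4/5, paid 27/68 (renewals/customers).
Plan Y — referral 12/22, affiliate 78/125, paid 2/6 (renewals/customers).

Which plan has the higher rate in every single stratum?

the Premium plan

Referral: the Premium plan 20/30 = 66.7%, Plan Y 12/22 = 54.5% → the Premium plan
Affiliate: the Premium plan 4/5 = 80.0%, Plan Y 78/125 = 62.4% → the Premium plan
Paid: the Premium plan 27/68 = 39.7%, Plan Y 2/6 = 33.3% → the Premium plan
The Premium plan has the higher rate in all 3 groups.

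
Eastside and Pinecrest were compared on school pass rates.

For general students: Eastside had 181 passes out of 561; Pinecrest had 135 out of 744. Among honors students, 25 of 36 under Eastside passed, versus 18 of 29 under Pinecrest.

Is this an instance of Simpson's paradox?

General: Eastside 181/561 = 32.3%, Pinecrest 135/744 = 18.1% → Eastside
Honors: Eastside 25/36 = 69.4%, Pinecrest 18/29 = 62.1% → Eastside
Overall: Eastside 206/597 = 34.5%, Pinecrest 153/773 = 19.8% → Eastside
Eastside wins overall and in every student group — no reversal.

No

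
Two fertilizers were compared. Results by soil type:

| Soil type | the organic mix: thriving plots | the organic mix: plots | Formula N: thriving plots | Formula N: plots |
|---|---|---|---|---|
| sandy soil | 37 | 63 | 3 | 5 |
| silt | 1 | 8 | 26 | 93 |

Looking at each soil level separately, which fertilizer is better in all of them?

Formula N

Sandy soil: the organic mix 37/63 = 58.7%, Formula N 3/5 = 60.0% → Formula N
Silt: the organic mix 1/8 = 12.5%, Formula N 26/93 = 28.0% → Formula N
Formula N has the higher rate in both groups.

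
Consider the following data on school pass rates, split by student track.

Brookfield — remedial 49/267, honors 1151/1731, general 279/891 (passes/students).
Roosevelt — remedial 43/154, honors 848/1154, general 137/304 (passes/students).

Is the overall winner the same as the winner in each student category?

Remedial: Brookfield 49/267 = 18.4%, Roosevelt 43/154 = 27.9% → Roosevelt
Honors: Brookfield 1151/1731 = 66.5%, Roosevelt 848/1154 = 73.5% → Roosevelt
General: Brookfield 279/891 = 31.3%, Roosevelt 137/304 = 45.1% → Roosevelt
Overall: Brookfield 1479/2889 = 51.2%, Roosevelt 1028/1612 = 63.8% → Roosevelt
Roosevelt wins overall and in every student group — no reversal.

Yes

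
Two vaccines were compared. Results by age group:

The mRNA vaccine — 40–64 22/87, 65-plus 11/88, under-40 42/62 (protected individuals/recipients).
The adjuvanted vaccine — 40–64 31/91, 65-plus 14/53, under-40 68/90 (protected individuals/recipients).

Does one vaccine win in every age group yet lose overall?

No

40–64: the mRNA vaccine 22/87 = 25.3%, the adjuvanted vaccine 31/91 = 34.1% → the adjuvanted vaccine
65-plus: the mRNA vaccine 11/88 = 12.5%, the adjuvanted vaccine 14/53 = 26.4% → the adjuvanted vaccine
Under-40: the mRNA vaccine 42/62 = 67.7%, the adjuvanted vaccine 68/90 = 75.6% → the adjuvanted vaccine
Overall: the mRNA vaccine 75/237 = 31.6%, the adjuvanted vaccine 113/234 = 48.3% → the adjuvanted vaccine
The adjuvanted vaccine wins overall and in every age group — no reversal.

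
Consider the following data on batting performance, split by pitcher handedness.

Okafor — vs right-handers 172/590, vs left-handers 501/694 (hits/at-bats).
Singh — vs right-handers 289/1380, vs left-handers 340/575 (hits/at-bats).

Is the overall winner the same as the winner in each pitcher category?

Yes

Vs right-handers: Okafor 172/590 = 29.2%, Singh 289/1380 = 20.9% → Okafor
Vs left-handers: Okafor 501/694 = 72.2%, Singh 340/575 = 59.1% → Okafor
Overall: Okafor 673/1284 = 52.4%, Singh 629/1955 = 32.2% → Okafor
Okafor wins overall and in every pitcher group — no reversal.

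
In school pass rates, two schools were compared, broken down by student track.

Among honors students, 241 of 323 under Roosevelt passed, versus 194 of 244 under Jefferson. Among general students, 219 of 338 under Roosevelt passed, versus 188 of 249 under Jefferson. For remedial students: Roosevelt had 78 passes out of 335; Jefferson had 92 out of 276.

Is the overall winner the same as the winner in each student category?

Honors: Roosevelt 241/323 = 74.6%, Jefferson 194/244 = 79.5% → Jefferson
General: Roosevelt 219/338 = 64.8%, Jefferson 188/249 = 75.5% → Jefferson
Remedial: Roosevelt 78/335 = 23.3%, Jefferson 92/276 = 33.3% → Jefferson
Overall: Roosevelt 538/996 = 54.0%, Jefferson 474/769 = 61.6% → Jefferson
Jefferson wins overall and in every student group — no reversal.

Yes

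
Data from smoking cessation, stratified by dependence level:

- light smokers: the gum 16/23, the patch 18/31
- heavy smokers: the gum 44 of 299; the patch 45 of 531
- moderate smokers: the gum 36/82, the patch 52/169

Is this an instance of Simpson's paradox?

Light smokers: the gum 16/23 = 69.6%, the patch 18/31 = 58.1% → the gum
Heavy smokers: the gum 44/299 = 14.7%, the patch 45/531 = 8.5% → the gum
Moderate smokers: the gum 36/82 = 43.9%, the patch 52/169 = 30.8% → the gum
Overall: the gum 96/404 = 23.8%, the patch 115/731 = 15.7% → the gum
The gum wins overall and in every dependence group — no reversal.

No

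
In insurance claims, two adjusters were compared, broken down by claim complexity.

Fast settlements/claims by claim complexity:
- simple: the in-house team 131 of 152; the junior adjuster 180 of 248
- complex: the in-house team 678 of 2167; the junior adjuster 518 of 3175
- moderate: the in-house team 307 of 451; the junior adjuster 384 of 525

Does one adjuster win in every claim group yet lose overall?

No

Simple: the in-house team 131/152 = 86.2%, the junior adjuster 180/248 = 72.6% → the in-house team
Complex: the in-house team 678/2167 = 31.3%, the junior adjuster 518/3175 = 16.3% → the in-house team
Moderate: the in-house team 307/451 = 68.1%, the junior adjuster 384/525 = 73.1% → the junior adjuster
Overall: the in-house team 1116/2770 = 40.3%, the junior adjuster 1082/3948 = 27.4% → the in-house team
Neither sweeps: the in-house team wins 2 of 3 groups, the junior adjuster wins 1. The in-house team wins overall but not every group — no Simpson reversal.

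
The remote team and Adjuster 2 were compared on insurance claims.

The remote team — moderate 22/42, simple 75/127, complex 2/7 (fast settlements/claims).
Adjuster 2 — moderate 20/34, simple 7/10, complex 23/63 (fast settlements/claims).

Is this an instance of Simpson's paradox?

Moderate: the remote team 22/42 = 52.4%, Adjuster 2 20/34 = 58.8% → Adjuster 2
Simple: the remote team 75/127 = 59.1%, Adjuster 2 7/10 = 70.0% → Adjuster 2
Complex: the remote team 2/7 = 28.6%, Adjuster 2 23/63 = 36.5% → Adjuster 2
Overall: the remote team 99/176 = 56.2%, Adjuster 2 50/107 = 46.7% → the remote team
Adjuster 2 wins each claim group but the remote team wins overall — the comparison reverses. Adjuster 2's claims skew toward complex, which has a lower base rate.

Yes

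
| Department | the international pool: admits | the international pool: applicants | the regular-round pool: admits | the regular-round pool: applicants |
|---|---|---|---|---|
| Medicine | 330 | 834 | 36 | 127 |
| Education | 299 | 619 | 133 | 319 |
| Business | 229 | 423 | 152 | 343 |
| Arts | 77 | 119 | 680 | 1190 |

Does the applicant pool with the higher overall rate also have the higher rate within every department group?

No

Medicine: the international pool 330/834 = 39.6%, the regular-round pool 36/127 = 28.3% → the international pool
Education: the international pool 299/619 = 48.3%, the regular-round pool 133/319 = 41.7% → the international pool
Business: the international pool 229/423 = 54.1%, the regular-round pool 152/343 = 44.3% → the international pool
Arts: the international pool 77/119 = 64.7%, the regular-round pool 680/1190 = 57.1% → the international pool
Overall: the international pool 935/1995 = 46.9%, the regular-round pool 1001/1979 = 50.6% → the regular-round pool
The international pool wins each department group but the regular-round pool wins overall — the comparison reverses. The international pool's applicants skew toward Medicine, which has a lower base rate.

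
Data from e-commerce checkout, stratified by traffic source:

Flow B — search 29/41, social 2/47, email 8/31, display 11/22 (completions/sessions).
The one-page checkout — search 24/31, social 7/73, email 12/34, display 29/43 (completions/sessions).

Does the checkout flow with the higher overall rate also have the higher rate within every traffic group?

Yes

Search: Flow B 29/41 = 70.7%, the one-page checkout 24/31 = 77.4% → the one-page checkout
Social: Flow B 2/47 = 4.3%, the one-page checkout 7/73 = 9.6% → the one-page checkout
Email: Flow B 8/31 = 25.8%, the one-page checkout 12/34 = 35.3% → the one-page checkout
Display: Flow B 11/22 = 50.0%, the one-page checkout 29/43 = 67.4% → the one-page checkout
Overall: Flow B 50/141 = 35.5%, the one-page checkout 72/181 = 39.8% → the one-page checkout
The one-page checkout wins overall and in every traffic group — no reversal.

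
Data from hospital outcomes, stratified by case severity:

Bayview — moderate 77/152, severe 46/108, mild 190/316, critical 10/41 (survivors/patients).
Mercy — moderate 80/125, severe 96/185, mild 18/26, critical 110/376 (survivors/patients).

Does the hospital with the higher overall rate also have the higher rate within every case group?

No

Moderate: Bayview 77/152 = 50.7%, Mercy 80/125 = 64.0% → Mercy
Severe: Bayview 46/108 = 42.6%, Mercy 96/185 = 51.9% → Mercy
Mild: Bayview 190/316 = 60.1%, Mercy 18/26 = 69.2% → Mercy
Critical: Bayview 10/41 = 24.4%, Mercy 110/376 = 29.3% → Mercy
Overall: Bayview 323/617 = 52.4%, Mercy 304/712 = 42.7% → Bayview
Mercy wins each case group but Bayview wins overall — the comparison reverses. Mercy's patients skew toward critical, which has a lower base rate.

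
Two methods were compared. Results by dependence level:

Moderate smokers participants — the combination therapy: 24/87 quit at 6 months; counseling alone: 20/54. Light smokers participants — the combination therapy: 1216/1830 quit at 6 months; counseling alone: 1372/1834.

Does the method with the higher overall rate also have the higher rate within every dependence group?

Moderate smokers: the combination therapy 24/87 = 27.6%, counseling alone 20/54 = 37.0% → counseling alone
Light smokers: the combination therapy 1216/1830 = 66.4%, counseling alone 1372/1834 = 74.8% → counseling alone
Overall: the combination therapy 1240/1917 = 64.7%, counseling alone 1392/1888 = 73.7% → counseling alone
Counseling alone wins overall and in every dependence group — no reversal.

Yes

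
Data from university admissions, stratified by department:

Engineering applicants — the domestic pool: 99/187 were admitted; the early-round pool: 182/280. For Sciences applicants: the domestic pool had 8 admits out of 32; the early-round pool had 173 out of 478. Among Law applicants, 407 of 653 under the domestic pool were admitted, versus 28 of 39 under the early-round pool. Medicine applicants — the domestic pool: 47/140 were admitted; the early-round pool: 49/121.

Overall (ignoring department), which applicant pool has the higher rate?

Engineering: the domestic pool 99/187 = 52.9%, the early-round pool 182/280 = 65.0% → the early-round pool
Sciences: the domestic pool 8/32 = 25.0%, the early-round pool 173/478 = 36.2% → the early-round pool
Law: the domestic pool 407/653 = 62.3%, the early-round pool 28/39 = 71.8% → the early-round pool
Medicine: the domestic pool 47/140 = 33.6%, the early-round pool 49/121 = 40.5% → the early-round pool
Overall: the domestic pool 561/1012 = 55.4%, the early-round pool 432/918 = 47.1% → the domestic pool
(The early-round pool wins every department group but the domestic pool wins overall — the early-round pool's applicants skew toward the low-rate Sciences group.)

the domestic pool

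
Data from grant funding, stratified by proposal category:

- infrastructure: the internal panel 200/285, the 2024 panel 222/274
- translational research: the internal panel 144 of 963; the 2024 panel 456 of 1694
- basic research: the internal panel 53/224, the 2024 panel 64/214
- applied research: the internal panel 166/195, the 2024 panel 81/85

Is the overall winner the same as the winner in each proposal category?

Yes

Infrastructure: the internal panel 200/285 = 70.2%, the 2024 panel 222/274 = 81.0% → the 2024 panel
Translational research: the internal panel 144/963 = 15.0%, the 2024 panel 456/1694 = 26.9% → the 2024 panel
Basic research: the internal panel 53/224 = 23.7%, the 2024 panel 64/214 = 29.9% → the 2024 panel
Applied research: the internal panel 166/195 = 85.1%, the 2024 panel 81/85 = 95.3% → the 2024 panel
Overall: the internal panel 563/1667 = 33.8%, the 2024 panel 823/2267 = 36.3% → the 2024 panel
The 2024 panel wins overall and in every proposal group — no reversal.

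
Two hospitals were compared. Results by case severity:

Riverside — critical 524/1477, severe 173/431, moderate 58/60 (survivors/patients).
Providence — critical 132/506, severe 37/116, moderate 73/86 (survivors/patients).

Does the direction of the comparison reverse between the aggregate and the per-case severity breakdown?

Critical: Riverside 524/1477 = 35.5%, Providence 132/506 = 26.1% → Riverside
Severe: Riverside 173/431 = 40.1%, Providence 37/116 = 31.9% → Riverside
Moderate: Riverside 58/60 = 96.7%, Providence 73/86 = 84.9% → Riverside
Overall: Riverside 755/1968 = 38.4%, Providence 242/708 = 34.2% → Riverside
Riverside wins overall and in every case group — no reversal.

No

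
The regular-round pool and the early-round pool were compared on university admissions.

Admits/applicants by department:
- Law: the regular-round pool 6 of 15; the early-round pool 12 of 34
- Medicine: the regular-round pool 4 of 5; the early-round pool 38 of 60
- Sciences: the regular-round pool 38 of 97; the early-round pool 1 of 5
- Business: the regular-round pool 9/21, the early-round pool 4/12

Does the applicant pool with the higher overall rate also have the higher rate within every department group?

Law: the regular-round pool 6/15 = 40.0%, the early-round pool 12/34 = 35.3% → the regular-round pool
Medicine: the regular-round pool 4/5 = 80.0%, the early-round pool 38/60 = 63.3% → the regular-round pool
Sciences: the regular-round pool 38/97 = 39.2%, the early-round pool 1/5 = 20.0% → the regular-round pool
Business: the regular-round pool 9/21 = 42.9%, the early-round pool 4/12 = 33.3% → the regular-round pool
Overall: the regular-round pool 57/138 = 41.3%, the early-round pool 55/111 = 49.5% → the early-round pool
The regular-round pool wins each department group but the early-round pool wins overall — the comparison reverses. The regular-round pool's applicants skew toward Sciences, which has a lower base rate.

No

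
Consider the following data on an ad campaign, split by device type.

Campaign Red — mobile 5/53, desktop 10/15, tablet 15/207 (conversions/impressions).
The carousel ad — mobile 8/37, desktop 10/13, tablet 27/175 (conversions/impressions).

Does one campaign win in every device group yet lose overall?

No

Mobile: Campaign Red 5/53 = 9.4%, the carousel ad 8/37 = 21.6% → the carousel ad
Desktop: Campaign Red 10/15 = 66.7%, the carousel ad 10/13 = 76.9% → the carousel ad
Tablet: Campaign Red 15/207 = 7.2%, the carousel ad 27/175 = 15.4% → the carousel ad
Overall: Campaign Red 30/275 = 10.9%, the carousel ad 45/225 = 20.0% → the carousel ad
The carousel ad wins overall and in every device group — no reversal.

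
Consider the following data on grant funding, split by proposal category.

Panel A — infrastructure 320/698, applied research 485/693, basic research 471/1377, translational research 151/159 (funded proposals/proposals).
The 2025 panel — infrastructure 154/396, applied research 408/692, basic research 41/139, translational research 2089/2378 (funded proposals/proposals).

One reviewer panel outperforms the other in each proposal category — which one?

Panel A

Infrastructure: Panel A 320/698 = 45.8%, the 2025 panel 154/396 = 38.9% → Panel A
Applied research: Panel A 485/693 = 70.0%, the 2025 panel 408/692 = 59.0% → Panel A
Basic research: Panel A 471/1377 = 34.2%, the 2025 panel 41/139 = 29.5% → Panel A
Translational research: Panel A 151/159 = 95.0%, the 2025 panel 2089/2378 = 87.8% → Panel A
Panel A has the higher rate in all 4 groups.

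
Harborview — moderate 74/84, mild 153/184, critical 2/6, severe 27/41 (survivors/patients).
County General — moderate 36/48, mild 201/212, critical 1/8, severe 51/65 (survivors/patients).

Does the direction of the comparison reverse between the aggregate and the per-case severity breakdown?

Moderate: Harborview 74/84 = 88.1%, County General 36/48 = 75.0% → Harborview
Mild: Harborview 153/184 = 83.2%, County General 201/212 = 94.8% → County General
Critical: Harborview 2/6 = 33.3%, County General 1/8 = 12.5% → Harborview
Severe: Harborview 27/41 = 65.9%, County General 51/65 = 78.5% → County General
Overall: Harborview 256/315 = 81.3%, County General 289/333 = 86.8% → County General
Neither sweeps: Harborview wins 2 of 4 groups, County General wins 2. County General wins overall but not every group — no Simpson reversal.

No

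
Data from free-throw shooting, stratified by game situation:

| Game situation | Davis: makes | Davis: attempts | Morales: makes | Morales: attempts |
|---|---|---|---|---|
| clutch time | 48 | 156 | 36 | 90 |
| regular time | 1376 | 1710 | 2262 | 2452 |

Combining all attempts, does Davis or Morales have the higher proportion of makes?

Clutch time: Davis 48/156 = 30.8%, Morales 36/90 = 40.0% → Morales
Regular time: Davis 1376/1710 = 80.5%, Morales 2262/2452 = 92.3% → Morales
Overall: Davis 1424/1866 = 76.3%, Morales 2298/2542 = 90.4% → Morales

Morales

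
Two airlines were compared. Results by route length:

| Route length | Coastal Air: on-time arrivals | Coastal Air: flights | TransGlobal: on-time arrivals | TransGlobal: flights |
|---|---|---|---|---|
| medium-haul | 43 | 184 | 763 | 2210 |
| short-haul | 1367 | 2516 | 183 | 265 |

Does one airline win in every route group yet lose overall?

Yes

Medium-haul: Coastal Air 43/184 = 23.4%, TransGlobal 763/2210 = 34.5% → TransGlobal
Short-haul: Coastal Air 1367/2516 = 54.3%, TransGlobal 183/265 = 69.1% → TransGlobal
Overall: Coastal Air 1410/2700 = 52.2%, TransGlobal 946/2475 = 38.2% → Coastal Air
TransGlobal wins each route group but Coastal Air wins overall — the comparison reverses. TransGlobal's flights skew toward medium-haul, which has a lower base rate.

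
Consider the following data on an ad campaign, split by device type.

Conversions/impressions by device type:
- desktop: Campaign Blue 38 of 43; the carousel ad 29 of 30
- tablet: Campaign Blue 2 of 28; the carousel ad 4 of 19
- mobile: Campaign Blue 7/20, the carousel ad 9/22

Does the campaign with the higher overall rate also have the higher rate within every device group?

Desktop: Campaign Blue 38/43 = 88.4%, the carousel ad 29/30 = 96.7% → the carousel ad
Tablet: Campaign Blue 2/28 = 7.1%, the carousel ad 4/19 = 21.1% → the carousel ad
Mobile: Campaign Blue 7/20 = 35.0%, the carousel ad 9/22 = 40.9% → the carousel ad
Overall: Campaign Blue 47/91 = 51.6%, the carousel ad 42/71 = 59.2% → the carousel ad
The carousel ad wins overall and in every device group — no reversal.

Yes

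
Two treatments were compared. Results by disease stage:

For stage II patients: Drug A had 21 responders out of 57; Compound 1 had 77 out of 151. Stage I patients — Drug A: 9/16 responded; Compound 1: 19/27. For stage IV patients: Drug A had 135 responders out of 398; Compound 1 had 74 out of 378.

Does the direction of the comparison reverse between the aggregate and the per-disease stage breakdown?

No

Stage II: Drug A 21/57 = 36.8%, Compound 1 77/151 = 51.0% → Compound 1
Stage I: Drug A 9/16 = 56.2%, Compound 1 19/27 = 70.4% → Compound 1
Stage IV: Drug A 135/398 = 33.9%, Compound 1 74/378 = 19.6% → Drug A
Overall: Drug A 165/471 = 35.0%, Compound 1 170/556 = 30.6% → Drug A
Neither sweeps: Drug A wins 1 of 3 groups, Compound 1 wins 2. Drug A wins overall but not every group — no Simpson reversal.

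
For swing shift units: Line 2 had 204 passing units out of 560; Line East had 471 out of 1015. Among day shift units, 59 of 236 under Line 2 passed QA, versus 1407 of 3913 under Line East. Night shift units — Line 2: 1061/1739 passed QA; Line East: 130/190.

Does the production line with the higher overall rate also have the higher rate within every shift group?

Swing shift: Line 2 204/560 = 36.4%, Line East 471/1015 = 46.4% → Line East
Day shift: Line 2 59/236 = 25.0%, Line East 1407/3913 = 36.0% → Line East
Night shift: Line 2 1061/1739 = 61.0%, Line East 130/190 = 68.4% → Line East
Overall: Line 2 1324/2535 = 52.2%, Line East 2008/5118 = 39.2% → Line 2
Line East wins each shift group but Line 2 wins overall — the comparison reverses. Line East's units skew toward day shift, which has a lower base rate.

No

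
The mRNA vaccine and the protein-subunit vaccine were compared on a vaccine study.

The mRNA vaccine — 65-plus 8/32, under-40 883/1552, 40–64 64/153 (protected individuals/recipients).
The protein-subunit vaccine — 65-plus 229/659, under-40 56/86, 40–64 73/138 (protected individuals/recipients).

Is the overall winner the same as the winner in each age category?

65-plus: the mRNA vaccine 8/32 = 25.0%, the protein-subunit vaccine 229/659 = 34.7% → the protein-subunit vaccine
Under-40: the mRNA vaccine 883/1552 = 56.9%, the protein-subunit vaccine 56/86 = 65.1% → the protein-subunit vaccine
40–64: the mRNA vaccine 64/153 = 41.8%, the protein-subunit vaccine 73/138 = 52.9% → the protein-subunit vaccine
Overall: the mRNA vaccine 955/1737 = 55.0%, the protein-subunit vaccine 358/883 = 40.5% → the mRNA vaccine
The protein-subunit vaccine wins each age group but the mRNA vaccine wins overall — the comparison reverses. The protein-subunit vaccine's recipients skew toward 65-plus, which has a lower base rate.

No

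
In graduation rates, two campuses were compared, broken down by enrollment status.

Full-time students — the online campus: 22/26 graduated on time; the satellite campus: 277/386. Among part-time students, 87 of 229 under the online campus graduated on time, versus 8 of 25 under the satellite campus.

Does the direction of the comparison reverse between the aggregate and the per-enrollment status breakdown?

Full-time: the online campus 22/26 = 84.6%, the satellite campus 277/386 = 71.8% → the online campus
Part-time: the online campus 87/229 = 38.0%, the satellite campus 8/25 = 32.0% → the online campus
Overall: the online campus 109/255 = 42.7%, the satellite campus 285/411 = 69.3% → the satellite campus
The online campus wins each enrollment group but the satellite campus wins overall — the comparison reverses. The online campus's students skew toward part-time, which has a lower base rate.

Yes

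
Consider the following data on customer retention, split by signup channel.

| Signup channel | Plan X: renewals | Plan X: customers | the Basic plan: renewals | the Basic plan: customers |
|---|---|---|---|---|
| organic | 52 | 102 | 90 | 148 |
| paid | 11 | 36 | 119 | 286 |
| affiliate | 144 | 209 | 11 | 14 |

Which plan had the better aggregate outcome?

Plan X

Organic: Plan X 52/102 = 51.0%, the Basic plan 90/148 = 60.8% → the Basic plan
Paid: Plan X 11/36 = 30.6%, the Basic plan 119/286 = 41.6% → the Basic plan
Affiliate: Plan X 144/209 = 68.9%, the Basic plan 11/14 = 78.6% → the Basic plan
Overall: Plan X 207/347 = 59.7%, the Basic plan 220/448 = 49.1% → Plan X
(The Basic plan wins every signup group but Plan X wins overall — the Basic plan's customers skew toward the low-rate paid group.)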